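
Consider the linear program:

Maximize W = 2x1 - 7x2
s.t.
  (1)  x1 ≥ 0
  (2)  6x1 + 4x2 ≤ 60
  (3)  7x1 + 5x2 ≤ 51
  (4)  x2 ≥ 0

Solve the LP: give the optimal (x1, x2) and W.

The optimum lies where 7x1 + 5x2 = 51 and x2 = 0.
Solving simultaneously gives x1 = 51/7, x2 = 0.

x1 = 51/7, x2 = 0, maximum W = 102/7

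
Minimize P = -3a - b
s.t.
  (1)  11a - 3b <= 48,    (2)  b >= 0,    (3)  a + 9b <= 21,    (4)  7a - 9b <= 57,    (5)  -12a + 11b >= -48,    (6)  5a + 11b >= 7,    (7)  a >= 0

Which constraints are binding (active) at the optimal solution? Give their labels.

Corner points and P = -3a - b:
  (165/34, 61/34) → P = -278/17
  (384/85, 48/85) → P = -240/17
  (4, 0) → P = -12
  (7/5, 0) → P = -21/5
  (0, 7/3) → P = -7/3
  (0, 7/11) → P = -7/11

The minimum is at (165/34, 61/34). Substituting into each constraint, equality holds for (1) and (3); the remaining constraints have slack.

(1) and (3)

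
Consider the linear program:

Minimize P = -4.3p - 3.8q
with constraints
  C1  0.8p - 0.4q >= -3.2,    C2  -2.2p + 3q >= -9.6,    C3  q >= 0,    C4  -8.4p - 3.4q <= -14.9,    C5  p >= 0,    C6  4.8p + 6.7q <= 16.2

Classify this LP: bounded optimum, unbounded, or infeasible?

bounded optimum

Extreme points and P = -4.3p - 3.8q:
  (149/84, 0) → P = -6407/840
  (3.375, 0) → P = -14.5125
  (4475/3996, 538/333) → P = -437753/39960
The feasible region has finitely many vertices and no improving ray; the minimum is -14.5125 at (3.375, 0).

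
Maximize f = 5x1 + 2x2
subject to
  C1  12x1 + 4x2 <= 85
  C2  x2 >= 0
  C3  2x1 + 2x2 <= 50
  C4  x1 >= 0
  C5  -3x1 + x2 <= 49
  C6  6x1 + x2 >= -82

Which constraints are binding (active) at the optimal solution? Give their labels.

C1 and C4

Feasible corners and f = 5x1 + 2x2:
  (85/12, 0) → f = 425/12
  (0, 85/4) → f = 85/2
  (0, 0) → f = 0

The maximum is at (0, 85/4). Substituting into each constraint, equality holds for C1 and C4; the remaining constraints have slack.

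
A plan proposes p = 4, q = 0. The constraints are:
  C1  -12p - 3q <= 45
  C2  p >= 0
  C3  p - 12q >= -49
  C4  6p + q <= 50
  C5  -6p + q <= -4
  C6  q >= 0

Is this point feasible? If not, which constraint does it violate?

C1: -48 ≤ 45 ✓
C2: 4 ≥ 0 ✓
C3: 4 ≥ -49 ✓
C4: 24 ≤ 50 ✓
C5: -24 ≤ -4 ✓
C6: 0 ≥ 0 ✓

feasible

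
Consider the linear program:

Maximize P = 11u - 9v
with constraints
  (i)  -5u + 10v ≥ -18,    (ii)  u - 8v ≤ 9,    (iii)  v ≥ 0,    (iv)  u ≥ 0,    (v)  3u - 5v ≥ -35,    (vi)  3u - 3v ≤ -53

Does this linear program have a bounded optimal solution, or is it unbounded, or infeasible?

The boundaries -5u + 10v = -18 and v = 0 meet at (18/5, 0), but that point violates 3u - 3v ≤ -53. Every candidate vertex is excluded by some other constraint, so the feasible region is empty.

infeasible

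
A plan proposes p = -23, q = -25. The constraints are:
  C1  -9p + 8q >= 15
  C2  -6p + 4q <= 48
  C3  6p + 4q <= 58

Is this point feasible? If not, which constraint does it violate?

not feasible — violates C1

Constraint C1: -9p + 8q = 7, which is not ≥ 15. All other constraints are satisfied.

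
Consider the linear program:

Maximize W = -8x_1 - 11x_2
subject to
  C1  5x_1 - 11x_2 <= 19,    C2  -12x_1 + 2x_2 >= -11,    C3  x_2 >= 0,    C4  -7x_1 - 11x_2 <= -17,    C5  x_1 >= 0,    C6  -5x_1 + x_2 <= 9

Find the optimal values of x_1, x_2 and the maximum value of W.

Vertices and W = -8x_1 - 11x_2:
  (155/146, 127/146) → W = -2637/146
  (29/2, 163/2) → W = -2025/2
  (0, 17/11) → W = -17
  (0, 9) → W = -99

The optimum lies where -7x_1 - 11x_2 = -17 and x_1 = 0.
Solving simultaneously gives x_1 = 0, x_2 = 17/11.

x_1 = 0, x_2 = 17/11, maximum W = -17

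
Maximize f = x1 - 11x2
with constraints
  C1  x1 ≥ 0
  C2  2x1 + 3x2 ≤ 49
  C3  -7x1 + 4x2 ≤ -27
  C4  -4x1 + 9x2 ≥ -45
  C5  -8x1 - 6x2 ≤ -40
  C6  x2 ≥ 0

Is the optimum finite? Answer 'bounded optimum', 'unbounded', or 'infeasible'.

Extreme points and f = x1 - 11x2:
  (277/29, 289/29) → f = -2902/29
  (96/5, 53/15) → f = -59/3
  (161/37, 32/37) → f = -191/37
  (45/4, 0) → f = 45/4
  (5, 0) → f = 5
The feasible region has finitely many vertices and no improving ray; the maximum is 45/4 at (45/4, 0).

bounded optimum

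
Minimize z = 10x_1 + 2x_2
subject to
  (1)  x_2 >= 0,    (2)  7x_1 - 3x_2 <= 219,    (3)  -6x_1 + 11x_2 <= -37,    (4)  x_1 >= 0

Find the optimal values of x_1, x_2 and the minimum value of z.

Vertices and z = 10x_1 + 2x_2:
  (219/7, 0) → z = 2190/7
  (37/6, 0) → z = 185/3
  (2298/59, 1055/59) → z = 25090/59

At the optimal vertex, x_2 = 0 and -6x_1 + 11x_2 = -37.
Solving simultaneously gives x_1 = 37/6, x_2 = 0.

x_1 = 37/6, x_2 = 0, minimum z = 185/3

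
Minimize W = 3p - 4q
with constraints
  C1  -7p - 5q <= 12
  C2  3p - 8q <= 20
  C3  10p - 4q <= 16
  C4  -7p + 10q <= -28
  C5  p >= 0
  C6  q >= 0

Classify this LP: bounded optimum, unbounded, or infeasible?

infeasible

The boundaries 3p - 8q = 20 and q = 0 meet at (20/3, 0), but that point violates 10p - 4q ≤ 16. Every candidate vertex is excluded by some other constraint, so the feasible region is empty.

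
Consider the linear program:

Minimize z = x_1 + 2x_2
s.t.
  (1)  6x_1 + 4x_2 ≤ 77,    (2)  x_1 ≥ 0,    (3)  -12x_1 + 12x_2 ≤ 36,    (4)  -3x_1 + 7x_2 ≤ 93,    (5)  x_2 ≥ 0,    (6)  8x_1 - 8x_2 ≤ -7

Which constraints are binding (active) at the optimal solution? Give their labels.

(2) and (6)

Feasible corners and z = x_1 + 2x_2:
  (13/2, 19/2) → z = 51/2
  (147/20, 329/40) → z = 119/5
  (0, 3) → z = 6
  (0, 7/8) → z = 7/4

The minimum is at (0, 7/8). Substituting into each constraint, equality holds for (2) and (6); the remaining constraints have slack.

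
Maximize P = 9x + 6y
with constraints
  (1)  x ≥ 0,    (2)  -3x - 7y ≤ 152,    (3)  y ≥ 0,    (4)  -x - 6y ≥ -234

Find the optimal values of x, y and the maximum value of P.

The optimum lies where y = 0 and -x - 6y = -234.
Solving simultaneously gives x = 234, y = 0.

x = 234, y = 0, maximum P = 2106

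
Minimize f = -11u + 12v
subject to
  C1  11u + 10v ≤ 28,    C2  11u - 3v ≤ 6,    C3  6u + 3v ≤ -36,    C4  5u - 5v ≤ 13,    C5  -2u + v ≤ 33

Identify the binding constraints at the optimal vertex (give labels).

C4 and C5

Extreme points and f = -11u + 12v:
  (-47/15, -86/15) → f = -103/3
  (-45/4, 21/2) → f = 999/4
  (-178/5, -191/5) → f = -334/5

The minimum is at (-178/5, -191/5). Substituting into each constraint, equality holds for C4 and C5; the remaining constraints have slack.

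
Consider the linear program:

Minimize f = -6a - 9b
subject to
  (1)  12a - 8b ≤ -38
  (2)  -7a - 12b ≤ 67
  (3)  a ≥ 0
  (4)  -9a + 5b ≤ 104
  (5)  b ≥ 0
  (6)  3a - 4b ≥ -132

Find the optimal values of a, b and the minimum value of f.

Extreme points and f = -6a - 9b:
  (0, 19/4) → f = -171/4
  (113/3, 245/4) → f = -3109/4
  (0, 104/5) → f = -936/5
  (244/21, 292/7) → f = -3116/7

a = 113/3, b = 245/4, minimum f = -3109/4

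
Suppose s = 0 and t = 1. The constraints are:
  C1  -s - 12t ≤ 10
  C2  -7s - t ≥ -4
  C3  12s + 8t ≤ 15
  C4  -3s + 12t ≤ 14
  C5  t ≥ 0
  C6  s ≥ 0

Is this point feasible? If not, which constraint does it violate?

C1: -12 ≤ 10 ✓
C2: -1 ≥ -4 ✓
C3: 8 ≤ 15 ✓
C4: 12 ≤ 14 ✓
C5: 1 ≥ 0 ✓
C6: 0 ≥ 0 ✓

feasible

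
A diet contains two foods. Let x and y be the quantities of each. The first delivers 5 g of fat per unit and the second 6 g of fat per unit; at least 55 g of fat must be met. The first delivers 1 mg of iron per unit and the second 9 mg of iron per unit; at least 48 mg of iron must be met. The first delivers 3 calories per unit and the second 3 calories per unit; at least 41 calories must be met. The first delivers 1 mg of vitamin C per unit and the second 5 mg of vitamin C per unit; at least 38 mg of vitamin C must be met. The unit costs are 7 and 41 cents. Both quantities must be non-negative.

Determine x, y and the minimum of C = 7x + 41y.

x = 51/2, y = 5/2, minimum C = 281

Corner points and C = 7x + 41y:
  (0, 41/3) → C = 1681/3
  (48, 0) → C = 336
  (51/2, 5/2) → C = 281
  (91/12, 73/12) → C = 605/2
The feasible region is unbounded (it extends along (0, 1), (1, 0)), but C strictly increases along every unbounded feasible direction, so there is no improving ray and the minimum is attained at a vertex.

The binding constraints are x + 9y = 48 and x + 5y = 38.
Solving simultaneously gives x = 51/2, y = 5/2.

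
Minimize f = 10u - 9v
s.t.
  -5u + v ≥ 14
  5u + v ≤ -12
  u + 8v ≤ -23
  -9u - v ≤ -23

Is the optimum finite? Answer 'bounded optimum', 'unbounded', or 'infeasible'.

The boundaries -5u + v = 14 and u + 8v = -23 meet at (-135/41, -101/41), but that point violates -9u - v ≤ -23. Every candidate vertex is excluded by some other constraint, so the feasible region is empty.

infeasible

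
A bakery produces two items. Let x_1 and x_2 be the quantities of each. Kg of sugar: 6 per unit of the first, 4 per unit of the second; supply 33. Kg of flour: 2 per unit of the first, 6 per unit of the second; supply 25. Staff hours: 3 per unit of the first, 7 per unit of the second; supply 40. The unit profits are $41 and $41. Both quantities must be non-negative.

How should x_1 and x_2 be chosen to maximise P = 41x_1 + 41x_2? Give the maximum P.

Feasible corners and P = 41x_1 + 41x_2:
  (0, 0) → P = 0
  (0, 25/6) → P = 1025/6
  (11/2, 0) → P = 451/2
  (7/2, 3) → P = 533/2

The binding constraints are 6x_1 + 4x_2 = 33 and 2x_1 + 6x_2 = 25.
Solving simultaneously gives x_1 = 7/2, x_2 = 3.

x_1 = 7/2, x_2 = 3, maximum P = 533/2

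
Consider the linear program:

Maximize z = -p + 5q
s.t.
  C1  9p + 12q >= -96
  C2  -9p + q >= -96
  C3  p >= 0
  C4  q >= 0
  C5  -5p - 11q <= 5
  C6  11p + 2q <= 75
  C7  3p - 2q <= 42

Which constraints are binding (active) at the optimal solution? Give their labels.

Feasible corners and z = -p + 5q:
  (0, 0) → z = 0
  (0, 75/2) → z = 375/2
  (75/11, 0) → z = -75/11

The maximum is at (0, 75/2). Substituting into each constraint, equality holds for C3 and C6; the remaining constraints have slack.

C3 and C6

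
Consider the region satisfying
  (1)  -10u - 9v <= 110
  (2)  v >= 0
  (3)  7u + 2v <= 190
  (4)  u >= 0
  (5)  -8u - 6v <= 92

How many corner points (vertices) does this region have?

Of the 10 pairwise boundary intersections, those satisfying every inequality are:
  (190/7, 0)
  (0, 0)
  (0, 95)

3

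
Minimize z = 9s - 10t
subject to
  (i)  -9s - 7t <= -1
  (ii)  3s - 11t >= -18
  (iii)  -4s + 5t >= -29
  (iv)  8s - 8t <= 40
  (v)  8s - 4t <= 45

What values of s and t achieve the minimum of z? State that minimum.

s = -23/24, t = 11/8, minimum z = -179/8

Corner points and z = 9s - 10t:
  (-23/24, 11/8) → z = -179/8
  (9/4, -11/4) → z = 191/4
  (567/76, 279/76) → z = 2313/76
  (25/4, 5/4) → z = 175/4

The optimum lies where -9s - 7t = -1 and 3s - 11t = -18.
Solving simultaneously gives s = -23/24, t = 11/8.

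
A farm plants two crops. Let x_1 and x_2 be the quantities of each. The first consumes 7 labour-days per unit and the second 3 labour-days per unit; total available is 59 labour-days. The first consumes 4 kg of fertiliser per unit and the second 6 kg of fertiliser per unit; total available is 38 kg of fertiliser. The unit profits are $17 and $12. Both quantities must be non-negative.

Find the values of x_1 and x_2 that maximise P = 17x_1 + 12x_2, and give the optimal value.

Feasible corners and P = 17x_1 + 12x_2:
  (0, 0) → P = 0
  (0, 19/3) → P = 76
  (59/7, 0) → P = 1003/7
  (8, 1) → P = 148

x_1 = 8, x_2 = 1, maximum P = 148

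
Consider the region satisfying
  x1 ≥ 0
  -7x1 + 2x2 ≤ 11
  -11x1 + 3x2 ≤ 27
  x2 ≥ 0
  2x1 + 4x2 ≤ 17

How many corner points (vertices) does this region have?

3

Of the 10 pairwise boundary intersections, those satisfying every inequality are:
  (0, 0)
  (0, 17/4)
  (17/2, 0)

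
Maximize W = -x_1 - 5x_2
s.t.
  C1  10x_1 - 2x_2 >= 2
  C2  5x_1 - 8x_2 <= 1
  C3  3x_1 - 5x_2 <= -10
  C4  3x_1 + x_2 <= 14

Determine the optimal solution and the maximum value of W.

Vertices and W = -x_1 - 5x_2:
  (15/22, 53/22) → W = -140/11
  (15/8, 67/8) → W = -175/4
  (10/3, 4) → W = -70/3

x_1 = 15/22, x_2 = 53/22, maximum W = -140/11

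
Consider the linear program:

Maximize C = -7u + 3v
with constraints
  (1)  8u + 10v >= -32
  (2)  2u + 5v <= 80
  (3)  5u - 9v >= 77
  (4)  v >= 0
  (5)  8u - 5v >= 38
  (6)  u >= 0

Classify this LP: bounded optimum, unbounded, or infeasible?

Vertices and C = -7u + 3v:
  (1105/43, 246/43) → C = -6997/43
  (40, 0) → C = -280
  (77/5, 0) → C = -539/5
The feasible region has finitely many vertices and no improving ray; the maximum is -539/5 at (77/5, 0).

bounded optimum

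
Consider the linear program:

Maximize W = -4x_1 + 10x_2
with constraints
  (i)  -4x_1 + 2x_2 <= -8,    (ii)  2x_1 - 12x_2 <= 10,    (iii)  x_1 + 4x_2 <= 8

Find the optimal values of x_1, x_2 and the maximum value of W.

Corner points and W = -4x_1 + 10x_2:
  (19/11, -6/11) → W = -136/11
  (8/3, 4/3) → W = 8/3
  (34/5, 3/10) → W = -121/5

The optimum lies where -4x_1 + 2x_2 = -8 and x_1 + 4x_2 = 8.
Solving simultaneously gives x_1 = 8/3, x_2 = 4/3.

x_1 = 8/3, x_2 = 4/3, maximum W = 8/3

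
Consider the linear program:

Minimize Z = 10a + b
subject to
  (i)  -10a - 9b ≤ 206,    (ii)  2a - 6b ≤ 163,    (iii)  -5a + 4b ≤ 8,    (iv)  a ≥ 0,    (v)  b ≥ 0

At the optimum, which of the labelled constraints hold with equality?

(iv) and (v)

Feasible corners and Z = 10a + b:
  (163/2, 0) → Z = 815
  (0, 2) → Z = 2
  (0, 0) → Z = 0
The feasible region is unbounded (it extends along (3, 1), (4, 5)), but Z strictly increases along every unbounded feasible direction, so there is no improving ray and the minimum is attained at a vertex.

The minimum is at (0, 0). Substituting into each constraint, equality holds for (iv) and (v); the remaining constraints have slack.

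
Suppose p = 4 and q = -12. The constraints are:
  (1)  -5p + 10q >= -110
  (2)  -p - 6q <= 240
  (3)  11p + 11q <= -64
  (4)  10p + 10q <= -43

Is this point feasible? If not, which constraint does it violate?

Constraint (1): -5p + 10q = -140, which is not ≥ -110. All other constraints are satisfied.

not feasible — violates (1)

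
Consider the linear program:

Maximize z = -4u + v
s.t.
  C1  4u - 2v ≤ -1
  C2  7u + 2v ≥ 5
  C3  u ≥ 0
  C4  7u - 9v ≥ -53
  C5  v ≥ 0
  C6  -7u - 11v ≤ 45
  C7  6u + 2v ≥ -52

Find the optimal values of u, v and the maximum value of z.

At the optimal vertex, u = 0 and 7u - 9v = -53.
Solving simultaneously gives u = 0, v = 53/9.

u = 0, v = 53/9, maximum z = 53/9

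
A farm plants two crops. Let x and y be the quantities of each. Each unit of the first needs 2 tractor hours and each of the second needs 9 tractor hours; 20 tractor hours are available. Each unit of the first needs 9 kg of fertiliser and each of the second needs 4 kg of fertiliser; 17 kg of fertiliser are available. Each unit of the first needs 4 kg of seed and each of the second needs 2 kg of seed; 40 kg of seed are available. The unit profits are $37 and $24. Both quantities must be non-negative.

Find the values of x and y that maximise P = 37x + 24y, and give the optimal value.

x = 1, y = 2, maximum P = 85

Vertices and P = 37x + 24y:
  (0, 0) → P = 0
  (0, 20/9) → P = 160/3
  (17/9, 0) → P = 629/9
  (1, 2) → P = 85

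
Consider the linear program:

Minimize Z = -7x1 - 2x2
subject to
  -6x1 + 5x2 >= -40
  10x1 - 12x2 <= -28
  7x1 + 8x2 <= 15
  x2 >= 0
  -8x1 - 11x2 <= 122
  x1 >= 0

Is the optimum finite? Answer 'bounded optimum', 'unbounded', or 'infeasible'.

The boundaries -6x1 + 5x2 = -40 and 10x1 - 12x2 = -28 meet at (310/11, 284/11), but that point violates 7x1 + 8x2 ≤ 15. Every candidate vertex is excluded by some other constraint, so the feasible region is empty.

infeasible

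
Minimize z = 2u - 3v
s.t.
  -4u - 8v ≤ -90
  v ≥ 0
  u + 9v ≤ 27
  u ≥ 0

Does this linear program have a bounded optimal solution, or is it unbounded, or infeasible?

bounded optimum

Corner points and z = 2u - 3v:
  (45/2, 0) → z = 45
  (297/14, 9/14) → z = 81/2
  (27, 0) → z = 54
The feasible region has finitely many vertices and no improving ray; the minimum is 81/2 at (297/14, 9/14).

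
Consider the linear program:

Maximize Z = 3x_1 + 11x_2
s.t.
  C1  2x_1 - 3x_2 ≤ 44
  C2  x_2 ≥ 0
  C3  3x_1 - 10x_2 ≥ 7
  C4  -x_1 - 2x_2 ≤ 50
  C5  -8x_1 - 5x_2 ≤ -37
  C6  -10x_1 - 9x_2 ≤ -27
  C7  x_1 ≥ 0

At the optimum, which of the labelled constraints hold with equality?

Extreme points and Z = 3x_1 + 11x_2:
  (22, 0) → Z = 66
  (419/11, 118/11) → Z = 2555/11
  (37/8, 0) → Z = 111/8
  (81/19, 11/19) → Z = 364/19

The maximum is at (419/11, 118/11). Substituting into each constraint, equality holds for C1 and C3; the remaining constraints have slack.

C1 and C3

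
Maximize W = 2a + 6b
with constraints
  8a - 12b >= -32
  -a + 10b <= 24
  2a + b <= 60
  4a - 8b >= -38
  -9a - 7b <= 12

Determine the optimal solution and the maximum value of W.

a = 192/7, b = 36/7, maximum W = 600/7

Corner points and W = 2a + 6b:
  (-8/17, 40/17) → W = 224/17
  (-92/41, 48/41) → W = 104/41
  (192/7, 36/7) → W = 600/7
  (432/5, -564/5) → W = -504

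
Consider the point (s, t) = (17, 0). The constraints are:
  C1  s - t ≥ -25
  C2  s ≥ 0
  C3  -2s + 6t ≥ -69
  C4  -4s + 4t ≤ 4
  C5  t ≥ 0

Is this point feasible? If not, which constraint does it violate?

feasible

C1: 17 ≥ -25 ✓
C2: 17 ≥ 0 ✓
C3: -34 ≥ -69 ✓
C4: -68 ≤ 4 ✓
C5: 0 ≥ 0 ✓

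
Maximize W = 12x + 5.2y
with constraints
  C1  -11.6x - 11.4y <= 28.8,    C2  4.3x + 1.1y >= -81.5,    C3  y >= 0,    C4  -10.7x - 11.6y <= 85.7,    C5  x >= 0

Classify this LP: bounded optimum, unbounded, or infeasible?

unbounded

From the feasible point (0, 0), moving in the direction (0, 1) keeps every constraint satisfied while W increases without bound.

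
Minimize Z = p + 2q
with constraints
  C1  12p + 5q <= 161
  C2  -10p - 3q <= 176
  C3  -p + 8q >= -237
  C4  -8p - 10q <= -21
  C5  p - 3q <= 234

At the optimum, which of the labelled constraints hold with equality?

Extreme points and Z = p + 2q:
  (-1363/14, 1861/7) → Z = 6081/14
  (301/16, -259/20) → Z = -567/80
  (-1823/76, 809/38) → Z = 1413/76

The minimum is at (301/16, -259/20). Substituting into each constraint, equality holds for C1 and C4; the remaining constraints have slack.

C1 and C4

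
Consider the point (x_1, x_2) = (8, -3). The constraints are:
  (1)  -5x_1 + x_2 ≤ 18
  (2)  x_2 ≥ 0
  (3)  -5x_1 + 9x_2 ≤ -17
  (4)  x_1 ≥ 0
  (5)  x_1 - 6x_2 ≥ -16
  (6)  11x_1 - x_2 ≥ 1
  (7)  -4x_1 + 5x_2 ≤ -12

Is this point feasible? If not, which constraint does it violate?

not feasible — violates (2)

Constraint (2): x_2 = -3, which is not ≥ 0. All other constraints are satisfied.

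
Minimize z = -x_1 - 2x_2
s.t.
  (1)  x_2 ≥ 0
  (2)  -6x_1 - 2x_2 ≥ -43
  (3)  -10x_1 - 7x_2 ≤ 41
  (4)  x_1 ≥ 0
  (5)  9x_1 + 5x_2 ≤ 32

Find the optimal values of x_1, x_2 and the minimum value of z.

Extreme points and z = -x_1 - 2x_2:
  (0, 0) → z = 0
  (32/9, 0) → z = -32/9
  (0, 32/5) → z = -64/5

The optimum lies where x_1 = 0 and 9x_1 + 5x_2 = 32.
Solving simultaneously gives x_1 = 0, x_2 = 32/5.

x_1 = 0, x_2 = 32/5, minimum z = -64/5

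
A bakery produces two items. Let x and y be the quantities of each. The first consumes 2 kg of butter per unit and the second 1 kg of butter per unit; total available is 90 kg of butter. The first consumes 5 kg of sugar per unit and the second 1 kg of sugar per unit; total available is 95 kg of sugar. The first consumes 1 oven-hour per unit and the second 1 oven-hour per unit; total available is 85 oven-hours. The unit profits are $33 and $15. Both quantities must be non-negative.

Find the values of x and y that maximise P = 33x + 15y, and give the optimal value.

Corner points and P = 33x + 15y:
  (0, 0) → P = 0
  (0, 85) → P = 1275
  (19, 0) → P = 627
  (5/2, 165/2) → P = 1320

x = 5/2, y = 165/2, maximum P = 1320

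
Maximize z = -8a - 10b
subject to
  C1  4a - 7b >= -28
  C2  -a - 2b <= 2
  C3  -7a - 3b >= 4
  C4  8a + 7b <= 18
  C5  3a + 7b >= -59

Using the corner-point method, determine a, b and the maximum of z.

Vertices and z = -8a - 10b:
  (-14/3, 4/3) → z = 24
  (-112/61, 180/61) → z = -904/61
  (-2/11, -10/11) → z = 116/11

The optimum lies where 4a - 7b = -28 and -a - 2b = 2.
Solving simultaneously gives a = -14/3, b = 4/3.

a = -14/3, b = 4/3, maximum z = 24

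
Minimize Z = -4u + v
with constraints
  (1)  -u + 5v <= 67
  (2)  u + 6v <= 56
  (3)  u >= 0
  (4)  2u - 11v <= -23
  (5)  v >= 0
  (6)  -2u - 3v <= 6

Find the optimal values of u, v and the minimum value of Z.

u = 478/23, v = 135/23, minimum Z = -1777/23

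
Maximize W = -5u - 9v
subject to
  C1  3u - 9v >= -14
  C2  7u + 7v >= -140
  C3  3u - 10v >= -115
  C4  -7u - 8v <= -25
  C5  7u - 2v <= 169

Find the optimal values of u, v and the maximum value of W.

u = 701/35, v = -72/5, maximum W = 1031/35

The optimum lies where -7u - 8v = -25 and 7u - 2v = 169.
Solving simultaneously gives u = 701/35, v = -72/5.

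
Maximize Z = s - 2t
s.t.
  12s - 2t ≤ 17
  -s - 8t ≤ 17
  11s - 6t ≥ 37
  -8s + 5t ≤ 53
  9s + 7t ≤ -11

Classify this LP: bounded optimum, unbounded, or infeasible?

infeasible

The boundaries 12s - 2t = 17 and 11s - 6t = 37 meet at (14/25, -257/50), but that point violates -s - 8t ≤ 17. Every candidate vertex is excluded by some other constraint, so the feasible region is empty.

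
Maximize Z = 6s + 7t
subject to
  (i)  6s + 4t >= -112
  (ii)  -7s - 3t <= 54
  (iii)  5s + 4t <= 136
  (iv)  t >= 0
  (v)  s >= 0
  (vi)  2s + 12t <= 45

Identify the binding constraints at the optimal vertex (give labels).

Feasible corners and Z = 6s + 7t:
  (0, 0) → Z = 0
  (45/2, 0) → Z = 135
  (0, 15/4) → Z = 105/4

The maximum is at (45/2, 0). Substituting into each constraint, equality holds for (iv) and (vi); the remaining constraints have slack.

(iv) and (vi)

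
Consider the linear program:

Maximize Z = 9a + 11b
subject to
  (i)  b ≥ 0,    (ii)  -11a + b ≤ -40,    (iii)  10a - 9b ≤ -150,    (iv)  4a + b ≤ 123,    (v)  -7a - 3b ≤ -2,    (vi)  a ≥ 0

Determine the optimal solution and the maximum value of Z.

Corner points and Z = 9a + 11b:
  (510/89, 2050/89) → Z = 27140/89
  (163/15, 1193/15) → Z = 2918/3
  (957/46, 915/23) → Z = 28743/46

The binding constraints are -11a + b = -40 and 4a + b = 123.
Solving simultaneously gives a = 163/15, b = 1193/15.

a = 163/15, b = 1193/15, maximum Z = 2918/3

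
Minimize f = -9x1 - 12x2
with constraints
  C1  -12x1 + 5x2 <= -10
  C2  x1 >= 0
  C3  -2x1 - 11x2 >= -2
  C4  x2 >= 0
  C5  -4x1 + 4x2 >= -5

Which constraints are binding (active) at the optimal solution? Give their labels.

C3 and C4

Extreme points and f = -9x1 - 12x2:
  (60/71, 2/71) → f = -564/71
  (5/6, 0) → f = -15/2
  (1, 0) → f = -9

The minimum is at (1, 0). Substituting into each constraint, equality holds for C3 and C4; the remaining constraints have slack.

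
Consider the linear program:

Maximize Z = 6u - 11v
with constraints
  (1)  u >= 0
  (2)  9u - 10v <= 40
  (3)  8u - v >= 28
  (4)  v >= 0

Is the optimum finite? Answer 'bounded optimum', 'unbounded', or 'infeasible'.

bounded optimum

Corner points and Z = 6u - 11v:
  (40/9, 0) → Z = 80/3
  (7/2, 0) → Z = 21
The feasible region has finitely many vertices and no improving ray; the maximum is 80/3 at (40/9, 0).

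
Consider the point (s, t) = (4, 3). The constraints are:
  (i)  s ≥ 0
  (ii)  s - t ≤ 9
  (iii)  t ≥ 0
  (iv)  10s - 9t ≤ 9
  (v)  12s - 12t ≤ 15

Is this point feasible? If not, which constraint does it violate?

Constraint (iv): 10s - 9t = 13, which is not ≤ 9. All other constraints are satisfied.

not feasible — violates (iv)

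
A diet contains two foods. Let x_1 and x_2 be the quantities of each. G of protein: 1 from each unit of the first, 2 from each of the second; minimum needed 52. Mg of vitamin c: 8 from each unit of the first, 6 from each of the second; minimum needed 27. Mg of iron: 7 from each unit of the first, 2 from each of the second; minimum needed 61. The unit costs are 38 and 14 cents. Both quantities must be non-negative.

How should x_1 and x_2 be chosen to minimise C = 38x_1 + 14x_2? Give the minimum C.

Feasible corners and C = 38x_1 + 14x_2:
  (0, 61/2) → C = 427
  (52, 0) → C = 1976
  (3/2, 101/4) → C = 821/2
The feasible region is unbounded (it extends along (0, 1), (1, 0)), but C strictly increases along every unbounded feasible direction, so there is no improving ray and the minimum is attained at a vertex.

The optimum lies where x_1 + 2x_2 = 52 and 7x_1 + 2x_2 = 61.
Solving simultaneously gives x_1 = 3/2, x_2 = 101/4.

x_1 = 3/2, x_2 = 101/4, minimum C = 821/2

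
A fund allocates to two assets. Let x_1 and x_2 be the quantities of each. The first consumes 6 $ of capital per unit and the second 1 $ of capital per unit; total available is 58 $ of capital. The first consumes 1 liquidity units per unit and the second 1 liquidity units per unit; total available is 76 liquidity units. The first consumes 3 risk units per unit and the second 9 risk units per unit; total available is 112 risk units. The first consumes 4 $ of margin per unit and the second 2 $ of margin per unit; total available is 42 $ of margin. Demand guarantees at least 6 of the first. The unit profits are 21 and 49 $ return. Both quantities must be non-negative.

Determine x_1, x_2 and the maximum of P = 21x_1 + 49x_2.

Feasible corners and P = 21x_1 + 49x_2:
  (29/3, 0) → P = 203
  (6, 0) → P = 126
  (37/4, 5/2) → P = 1267/4
  (6, 9) → P = 567

The binding constraints are 4x_1 + 2x_2 = 42 and x_1 = 6.
Solving simultaneously gives x_1 = 6, x_2 = 9.

x_1 = 6, x_2 = 9, maximum P = 567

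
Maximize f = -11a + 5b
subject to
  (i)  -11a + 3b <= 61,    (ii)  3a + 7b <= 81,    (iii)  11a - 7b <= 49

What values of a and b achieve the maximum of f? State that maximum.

a = -92/43, b = 537/43, maximum f = 3697/43

Extreme points and f = -11a + 5b:
  (-92/43, 537/43) → f = 3697/43
  (-287/22, -55/2) → f = 6
  (65/7, 372/49) → f = -3145/49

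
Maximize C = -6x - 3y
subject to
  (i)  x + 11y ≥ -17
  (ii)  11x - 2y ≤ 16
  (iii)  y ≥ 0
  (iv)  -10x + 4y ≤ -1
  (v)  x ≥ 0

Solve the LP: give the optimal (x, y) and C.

Corner points and C = -6x - 3y:
  (16/11, 0) → C = -96/11
  (31/12, 149/24) → C = -273/8
  (1/10, 0) → C = -3/5

At the optimal vertex, y = 0 and -10x + 4y = -1.
Solving simultaneously gives x = 1/10, y = 0.

x = 1/10, y = 0, maximum C = -3/5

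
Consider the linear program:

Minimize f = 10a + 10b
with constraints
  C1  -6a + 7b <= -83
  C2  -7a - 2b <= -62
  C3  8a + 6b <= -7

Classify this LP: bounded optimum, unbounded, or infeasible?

From the feasible point (193/13, -545/26), moving in the direction (6, -8) keeps every constraint satisfied while f decreases without bound.

unbounded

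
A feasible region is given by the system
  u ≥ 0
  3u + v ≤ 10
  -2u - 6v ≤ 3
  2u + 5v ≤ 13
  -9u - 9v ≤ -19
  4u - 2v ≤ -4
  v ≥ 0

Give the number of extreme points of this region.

4

The feasible vertices (each the meet of two boundaries and inside every other half-plane) are:
  (0, 13/5)
  (0, 19/9)
  (1/4, 5/2)
  (1/27, 56/27)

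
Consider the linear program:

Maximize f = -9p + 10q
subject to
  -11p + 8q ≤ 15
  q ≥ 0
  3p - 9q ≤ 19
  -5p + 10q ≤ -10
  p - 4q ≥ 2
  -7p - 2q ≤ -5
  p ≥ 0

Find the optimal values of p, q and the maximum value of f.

Corner points and f = -9p + 10q:
  (19/3, 0) → f = -57
  (2, 0) → f = -18
  (58/3, 13/3) → f = -392/3

The binding constraints are q = 0 and -5p + 10q = -10.
Solving simultaneously gives p = 2, q = 0.

p = 2, q = 0, maximum f = -18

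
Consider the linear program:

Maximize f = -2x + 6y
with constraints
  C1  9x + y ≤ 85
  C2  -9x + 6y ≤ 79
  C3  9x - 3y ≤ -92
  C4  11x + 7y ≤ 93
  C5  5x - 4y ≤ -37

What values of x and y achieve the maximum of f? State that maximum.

At the optimal vertex, -9x + 6y = 79 and 9x - 3y = -92.
Solving simultaneously gives x = -35/3, y = -13/3.

x = -35/3, y = -13/3, maximum f = -8/3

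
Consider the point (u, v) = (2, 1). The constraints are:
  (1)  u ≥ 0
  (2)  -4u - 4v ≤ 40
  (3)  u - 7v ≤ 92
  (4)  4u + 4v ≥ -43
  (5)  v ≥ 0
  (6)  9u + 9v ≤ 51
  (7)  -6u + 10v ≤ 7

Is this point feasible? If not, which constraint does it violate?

(1): 2 ≥ 0 ✓
(2): -12 ≤ 40 ✓
(3): -5 ≤ 92 ✓
(4): 12 ≥ -43 ✓
(5): 1 ≥ 0 ✓
(6): 27 ≤ 51 ✓
(7): -2 ≤ 7 ✓

feasible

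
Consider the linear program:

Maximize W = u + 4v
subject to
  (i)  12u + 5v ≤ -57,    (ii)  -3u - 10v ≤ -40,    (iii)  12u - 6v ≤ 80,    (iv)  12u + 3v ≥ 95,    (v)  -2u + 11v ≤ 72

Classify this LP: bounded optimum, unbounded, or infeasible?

infeasible

The boundaries -3u - 10v = -40 and 12u - 6v = 80 meet at (520/69, 40/23), but that point violates 12u + 5v ≤ -57. Every candidate vertex is excluded by some other constraint, so the feasible region is empty.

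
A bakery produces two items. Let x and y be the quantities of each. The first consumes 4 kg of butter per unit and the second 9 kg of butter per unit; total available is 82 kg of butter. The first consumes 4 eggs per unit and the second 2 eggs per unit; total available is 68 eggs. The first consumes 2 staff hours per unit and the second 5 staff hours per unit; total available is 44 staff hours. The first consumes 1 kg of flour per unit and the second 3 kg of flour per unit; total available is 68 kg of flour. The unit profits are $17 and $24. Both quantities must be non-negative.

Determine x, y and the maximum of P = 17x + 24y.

Vertices and P = 17x + 24y:
  (0, 0) → P = 0
  (0, 44/5) → P = 1056/5
  (17, 0) → P = 289
  (16, 2) → P = 320
  (7, 6) → P = 263

x = 16, y = 2, maximum P = 320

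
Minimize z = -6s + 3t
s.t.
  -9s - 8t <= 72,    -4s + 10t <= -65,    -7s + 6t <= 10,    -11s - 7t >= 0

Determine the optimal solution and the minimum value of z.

Extreme points and z = -6s + 3t:
  (-100/61, -873/122) → z = -1419/122
  (504/25, -792/25) → z = -216
  (455/138, -715/138) → z = -1625/46

The optimum lies where -9s - 8t = 72 and -11s - 7t = 0.
Solving simultaneously gives s = 504/25, t = -792/25.

s = 504/25, t = -792/25, minimum z = -216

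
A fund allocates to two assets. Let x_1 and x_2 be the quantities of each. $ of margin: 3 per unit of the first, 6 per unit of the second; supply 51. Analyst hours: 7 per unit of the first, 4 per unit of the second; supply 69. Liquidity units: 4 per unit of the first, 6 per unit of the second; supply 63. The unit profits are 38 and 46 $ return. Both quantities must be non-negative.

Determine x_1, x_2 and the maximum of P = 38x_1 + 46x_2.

Extreme points and P = 38x_1 + 46x_2:
  (0, 0) → P = 0
  (0, 17/2) → P = 391
  (69/7, 0) → P = 2622/7
  (7, 5) → P = 496

The binding constraints are 3x_1 + 6x_2 = 51 and 7x_1 + 4x_2 = 69.
Solving simultaneously gives x_1 = 7, x_2 = 5.

x_1 = 7, x_2 = 5, maximum P = 496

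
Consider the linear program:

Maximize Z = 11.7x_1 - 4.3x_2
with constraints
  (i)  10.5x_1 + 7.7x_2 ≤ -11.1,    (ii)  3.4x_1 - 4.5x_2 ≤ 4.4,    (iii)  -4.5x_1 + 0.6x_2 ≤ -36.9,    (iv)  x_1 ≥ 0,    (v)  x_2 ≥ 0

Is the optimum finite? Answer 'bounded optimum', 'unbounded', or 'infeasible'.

The boundaries 3.4x_1 - 4.5x_2 = 4.4 and -4.5x_1 + 0.6x_2 = -36.9 meet at (5447/607, 3522/607), but that point violates 10.5x_1 + 7.7x_2 ≤ -11.1. Every candidate vertex is excluded by some other constraint, so the feasible region is empty.

infeasible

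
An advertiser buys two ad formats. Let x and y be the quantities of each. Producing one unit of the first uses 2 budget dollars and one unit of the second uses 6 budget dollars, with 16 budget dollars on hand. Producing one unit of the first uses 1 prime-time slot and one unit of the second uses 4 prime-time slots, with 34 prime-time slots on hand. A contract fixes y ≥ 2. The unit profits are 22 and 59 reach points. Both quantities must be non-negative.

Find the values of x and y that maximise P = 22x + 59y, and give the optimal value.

x = 2, y = 2, maximum P = 162

Vertices and P = 22x + 59y:
  (0, 8/3) → P = 472/3
  (0, 2) → P = 118
  (2, 2) → P = 162

The optimum lies where 2x + 6y = 16 and y = 2.
Solving simultaneously gives x = 2, y = 2.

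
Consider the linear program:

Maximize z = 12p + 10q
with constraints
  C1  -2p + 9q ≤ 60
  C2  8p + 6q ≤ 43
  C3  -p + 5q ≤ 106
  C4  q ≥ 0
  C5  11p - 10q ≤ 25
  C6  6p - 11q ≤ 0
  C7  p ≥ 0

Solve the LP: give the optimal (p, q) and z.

p = 9/28, q = 283/42, maximum z = 1496/21

Feasible corners and z = 12p + 10q:
  (9/28, 283/42) → z = 1496/21
  (0, 20/3) → z = 200/3
  (473/124, 129/62) → z = 2064/31
  (0, 0) → z = 0

The optimum lies where -2p + 9q = 60 and 8p + 6q = 43.
Solving simultaneously gives p = 9/28, q = 283/42.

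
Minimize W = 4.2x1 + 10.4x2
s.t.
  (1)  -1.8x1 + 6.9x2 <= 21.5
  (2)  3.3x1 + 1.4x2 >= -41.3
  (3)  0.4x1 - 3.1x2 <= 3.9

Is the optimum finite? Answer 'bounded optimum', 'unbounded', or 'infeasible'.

bounded optimum

Vertices and W = 4.2x1 + 10.4x2:
  (-31507/2529, -113/843) → W = -15095/281
  (-12257/1079, -2939/1079) → W = -82045/1079
The feasible region has finitely many vertices and no improving ray; the minimum is -82045/1079 at (-12257/1079, -2939/1079).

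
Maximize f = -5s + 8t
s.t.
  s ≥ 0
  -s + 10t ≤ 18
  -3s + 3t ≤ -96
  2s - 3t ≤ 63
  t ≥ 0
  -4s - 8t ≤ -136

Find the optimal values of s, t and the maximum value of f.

s = 338/9, t = 50/9, maximum f = -430/3

Feasible corners and f = -5s + 8t:
  (338/9, 50/9) → f = -430/3
  (684/17, 99/17) → f = -2628/17
  (33, 1) → f = -157

At the optimal vertex, -s + 10t = 18 and -3s + 3t = -96.
Solving simultaneously gives s = 338/9, t = 50/9.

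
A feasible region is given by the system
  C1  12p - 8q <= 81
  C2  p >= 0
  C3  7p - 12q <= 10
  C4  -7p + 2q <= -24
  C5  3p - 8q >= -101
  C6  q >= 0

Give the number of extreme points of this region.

The feasible vertices (each the meet of two boundaries and inside every other half-plane) are:
  (223/22, 447/88)
  (182/9, 485/24)
  (134/35, 7/5)
  (197/25, 779/50)

4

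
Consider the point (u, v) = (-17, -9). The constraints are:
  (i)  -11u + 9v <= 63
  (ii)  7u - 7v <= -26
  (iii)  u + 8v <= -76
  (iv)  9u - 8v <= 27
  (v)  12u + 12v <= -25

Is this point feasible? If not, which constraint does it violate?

not feasible — violates (i)

Constraint (i): -11u + 9v = 106, which is not ≤ 63. All other constraints are satisfied.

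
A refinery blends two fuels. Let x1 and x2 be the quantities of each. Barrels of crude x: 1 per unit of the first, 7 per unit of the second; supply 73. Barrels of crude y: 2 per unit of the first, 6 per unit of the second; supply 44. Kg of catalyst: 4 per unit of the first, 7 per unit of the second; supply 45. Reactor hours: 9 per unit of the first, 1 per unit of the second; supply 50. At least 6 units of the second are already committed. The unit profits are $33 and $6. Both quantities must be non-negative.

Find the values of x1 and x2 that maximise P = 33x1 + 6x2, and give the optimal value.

x1 = 3/4, x2 = 6, maximum P = 243/4

Corner points and P = 33x1 + 6x2:
  (0, 45/7) → P = 270/7
  (0, 6) → P = 36
  (3/4, 6) → P = 243/4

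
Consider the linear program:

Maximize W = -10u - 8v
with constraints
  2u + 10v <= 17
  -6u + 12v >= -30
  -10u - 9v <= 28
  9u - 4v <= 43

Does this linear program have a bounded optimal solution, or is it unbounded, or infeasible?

Corner points and W = -10u - 8v:
  (-433/82, 113/41) → W = 1261/41
  (249/49, 67/98) → W = -394/7
  (-11/29, -78/29) → W = 734/29
  (33/7, -1/7) → W = -46
The feasible region has finitely many vertices and no improving ray; the maximum is 1261/41 at (-433/82, 113/41).

bounded optimum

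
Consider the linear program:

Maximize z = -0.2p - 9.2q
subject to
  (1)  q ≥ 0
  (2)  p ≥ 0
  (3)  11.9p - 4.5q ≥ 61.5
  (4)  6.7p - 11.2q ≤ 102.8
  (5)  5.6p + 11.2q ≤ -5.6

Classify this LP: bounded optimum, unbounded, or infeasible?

The boundaries q = 0 and 11.9p - 4.5q = 61.5 meet at (615/119, 0), but that point violates 5.6p + 11.2q ≤ -5.6. Every candidate vertex is excluded by some other constraint, so the feasible region is empty.

infeasible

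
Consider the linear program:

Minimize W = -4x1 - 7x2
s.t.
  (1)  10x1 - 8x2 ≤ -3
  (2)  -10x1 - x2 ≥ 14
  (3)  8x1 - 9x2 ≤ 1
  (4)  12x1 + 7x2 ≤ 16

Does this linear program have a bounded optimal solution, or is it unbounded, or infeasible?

unbounded

From the feasible point (-23/18, -11/9), moving in the direction (-7, 12) keeps every constraint satisfied while W decreases without bound.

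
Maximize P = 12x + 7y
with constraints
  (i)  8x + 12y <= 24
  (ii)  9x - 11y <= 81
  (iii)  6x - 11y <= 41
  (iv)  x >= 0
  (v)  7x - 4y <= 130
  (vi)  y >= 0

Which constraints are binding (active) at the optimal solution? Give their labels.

Corner points and P = 12x + 7y:
  (0, 2) → P = 14
  (3, 0) → P = 36
  (0, 0) → P = 0

The maximum is at (3, 0). Substituting into each constraint, equality holds for (i) and (vi); the remaining constraints have slack.

(i) and (vi)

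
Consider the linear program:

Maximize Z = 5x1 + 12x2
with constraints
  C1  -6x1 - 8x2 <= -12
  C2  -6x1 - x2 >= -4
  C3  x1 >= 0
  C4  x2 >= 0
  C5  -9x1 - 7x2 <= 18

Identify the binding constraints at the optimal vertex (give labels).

Vertices and Z = 5x1 + 12x2:
  (10/21, 8/7) → Z = 338/21
  (0, 3/2) → Z = 18
  (0, 4) → Z = 48

The maximum is at (0, 4). Substituting into each constraint, equality holds for C2 and C3; the remaining constraints have slack.

C2 and C3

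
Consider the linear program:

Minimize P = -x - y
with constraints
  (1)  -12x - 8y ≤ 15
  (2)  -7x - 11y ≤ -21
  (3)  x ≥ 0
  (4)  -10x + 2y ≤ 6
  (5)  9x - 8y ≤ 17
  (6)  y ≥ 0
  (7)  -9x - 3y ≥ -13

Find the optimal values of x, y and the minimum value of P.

Corner points and P = -x - y:
  (0, 21/11) → P = -21/11
  (40/39, 49/39) → P = -89/39
  (0, 3) → P = -3
  (1/6, 23/6) → P = -4

x = 1/6, y = 23/6, minimum P = -4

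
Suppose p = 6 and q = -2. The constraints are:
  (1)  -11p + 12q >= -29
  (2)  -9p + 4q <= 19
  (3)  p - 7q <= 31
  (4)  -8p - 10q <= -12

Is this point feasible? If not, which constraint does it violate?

not feasible — violates (1)

Constraint (1): -11p + 12q = -90, which is not ≥ -29. All other constraints are satisfied.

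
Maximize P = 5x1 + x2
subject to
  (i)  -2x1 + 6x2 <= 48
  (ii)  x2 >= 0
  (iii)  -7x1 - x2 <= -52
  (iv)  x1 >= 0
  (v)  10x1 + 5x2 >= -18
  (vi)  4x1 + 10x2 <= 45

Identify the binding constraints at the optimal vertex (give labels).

Extreme points and P = 5x1 + x2:
  (52/7, 0) → P = 260/7
  (45/4, 0) → P = 225/4
  (475/66, 107/66) → P = 1241/33

The maximum is at (45/4, 0). Substituting into each constraint, equality holds for (ii) and (vi); the remaining constraints have slack.

(ii) and (vi)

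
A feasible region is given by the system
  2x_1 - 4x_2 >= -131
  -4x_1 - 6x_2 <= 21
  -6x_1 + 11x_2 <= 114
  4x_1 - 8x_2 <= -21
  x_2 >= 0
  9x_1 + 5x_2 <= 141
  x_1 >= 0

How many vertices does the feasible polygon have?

4

Of the 20 pairwise boundary intersections, those satisfying every inequality are:
  (327/43, 624/43)
  (0, 114/11)
  (1023/92, 753/92)
  (0, 21/8)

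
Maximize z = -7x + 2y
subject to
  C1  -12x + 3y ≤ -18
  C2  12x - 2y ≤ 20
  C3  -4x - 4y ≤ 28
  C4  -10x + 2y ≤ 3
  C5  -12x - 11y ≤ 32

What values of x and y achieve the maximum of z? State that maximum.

x = 2, y = 2, maximum z = -10

Feasible corners and z = -7x + 2y:
  (2, 2) → z = -10
  (17/28, -25/7) → z = -319/28
  (1, -4) → z = -15

The optimum lies where -12x + 3y = -18 and 12x - 2y = 20.
Solving simultaneously gives x = 2, y = 2.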